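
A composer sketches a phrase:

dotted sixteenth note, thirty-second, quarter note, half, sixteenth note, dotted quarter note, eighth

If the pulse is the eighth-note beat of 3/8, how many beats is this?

One eighth-note beat = 4 thirty-second notes.
In thirty-second notes: dotted sixteenth note = 3; thirty-second = 1; quarter note = 8; half = 16; sixteenth note = 2; dotted quarter note = 12; eighth = 4.
Adding: 3 + 1 + 8 + 16 + 2 + 12 + 4 = 46.
46 ÷ 4 = 11.5 beats.

11.5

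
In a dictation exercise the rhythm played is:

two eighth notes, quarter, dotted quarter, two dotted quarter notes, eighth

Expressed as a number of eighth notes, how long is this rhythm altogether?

Each duration in eighth notes: eighth note = 1; eighth note = 1; quarter = 2; dotted quarter = 3; dotted quarter note = 3; dotted quarter note = 3; eighth = 1.
Total: 1 + 1 + 2 + 3 + 3 + 3 + 1 = 14 eighth notes.

14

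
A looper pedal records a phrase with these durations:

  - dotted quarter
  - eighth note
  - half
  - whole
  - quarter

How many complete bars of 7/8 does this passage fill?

One bar of 7/8 = 7 eighth notes.
In eighth notes: dotted quarter = 3; eighth note = 1; half = 4; whole = 8; quarter = 2.
Sum: 3 + 1 + 4 + 8 + 2 = 18.
18 ÷ 7 = 2 complete bars with 4 left over.

2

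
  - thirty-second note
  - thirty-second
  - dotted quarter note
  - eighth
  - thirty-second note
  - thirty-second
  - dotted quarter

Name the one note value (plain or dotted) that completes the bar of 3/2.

The bar of 3/2 = 48 thirty-second notes.
Working in thirty-second notes: thirty-second note = 1; thirty-second = 1; dotted quarter note = 12; eighth = 4; thirty-second note = 1; thirty-second = 1; dotted quarter = 12.
Sum: 1 + 1 + 12 + 4 + 1 + 1 + 12 = 32.
Remaining: 48 − 32 = 16 thirty-second notes, which is a half note.

half note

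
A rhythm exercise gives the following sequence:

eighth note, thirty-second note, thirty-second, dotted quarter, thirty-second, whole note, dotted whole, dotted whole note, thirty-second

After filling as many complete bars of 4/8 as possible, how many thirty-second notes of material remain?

4

One bar of 4/8 = 16 thirty-second notes.
Each duration in thirty-second notes: eighth note = 4; thirty-second note = 1; thirty-second = 1; dotted quarter = 12; thirty-second = 1; whole note = 32; dotted whole = 48; dotted whole note = 48; thirty-second = 1.
Adding: 4 + 1 + 1 + 12 + 1 + 32 + 48 + 48 + 1 = 148.
148 ÷ 16 = 9 complete bars with 4 thirty-second notes remaining.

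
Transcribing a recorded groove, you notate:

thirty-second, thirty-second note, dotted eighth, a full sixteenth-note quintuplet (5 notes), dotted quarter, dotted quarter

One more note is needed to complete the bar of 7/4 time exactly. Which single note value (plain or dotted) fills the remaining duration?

half note

The bar of 7/4 = 56 thirty-second notes.
In thirty-second notes: thirty-second = 1; thirty-second note = 1; dotted eighth = 6; a full sixteenth-note quintuplet (5 notes) (five quintuplet sixteenths span one quarter) = 8; dotted quarter = 12; dotted quarter = 12.
Adding: 1 + 1 + 6 + 8 + 12 + 12 = 40.
Remaining: 56 − 40 = 16 thirty-second notes, which is a half note.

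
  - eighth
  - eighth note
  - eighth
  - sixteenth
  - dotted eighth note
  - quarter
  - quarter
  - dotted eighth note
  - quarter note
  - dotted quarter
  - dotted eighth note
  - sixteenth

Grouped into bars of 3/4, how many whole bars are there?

One bar of 3/4 = 12 sixteenth notes.
Each duration in sixteenth notes: eighth = 2; eighth note = 2; eighth = 2; sixteenth = 1; dotted eighth note = 3; quarter = 4; quarter = 4; dotted eighth note = 3; quarter note = 4; dotted quarter = 6; dotted eighth note = 3; sixteenth = 1.
Total: 2 + 2 + 2 + 1 + 3 + 4 + 4 + 3 + 4 + 6 + 3 + 1 = 35.
35 ÷ 12 = 2 complete bars with 11 left over.

2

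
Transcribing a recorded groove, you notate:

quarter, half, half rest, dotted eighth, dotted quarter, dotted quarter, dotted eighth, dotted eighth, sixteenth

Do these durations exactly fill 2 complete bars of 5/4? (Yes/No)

One bar of 5/4 = 20 sixteenth notes, so 2 bars = 40.
Express everything in sixteenth notes: quarter = 4; half = 8; half rest = 8; dotted eighth = 3; dotted quarter = 6; dotted quarter = 6; dotted eighth = 3; dotted eighth = 3; sixteenth = 1.
Sum: 4 + 8 + 8 + 3 + 6 + 6 + 3 + 3 + 1 = 42.
42 exceeds 40, so the answer is No.

No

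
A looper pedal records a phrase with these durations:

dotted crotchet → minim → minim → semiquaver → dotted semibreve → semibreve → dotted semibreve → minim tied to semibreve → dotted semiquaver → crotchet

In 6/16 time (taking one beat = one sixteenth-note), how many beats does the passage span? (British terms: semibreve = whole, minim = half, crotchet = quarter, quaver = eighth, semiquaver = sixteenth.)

116.5

One sixteenth-note beat = 2 thirty-second notes.
Convert each value to thirty-second notes: dotted crotchet = 12; minim = 16; minim = 16; semiquaver = 2; dotted semibreve = 48; semibreve = 32; dotted semibreve = 48; minim tied to semibreve (minim + semibreve) = 48; dotted semiquaver = 3; crotchet = 8.
Adding: 12 + 16 + 16 + 2 + 48 + 32 + 48 + 48 + 3 + 8 = 233.
233 ÷ 2 = 116.5 beats.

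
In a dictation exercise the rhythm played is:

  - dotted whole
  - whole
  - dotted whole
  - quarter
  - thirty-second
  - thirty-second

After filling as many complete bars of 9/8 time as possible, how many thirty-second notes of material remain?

30

One bar of 9/8 = 36 thirty-second notes.
In thirty-second notes: dotted whole = 48; whole = 32; dotted whole = 48; quarter = 8; thirty-second = 1; thirty-second = 1.
Sum: 48 + 32 + 48 + 8 + 1 + 1 = 138.
138 ÷ 36 = 3 complete bars with 30 thirty-second notes remaining.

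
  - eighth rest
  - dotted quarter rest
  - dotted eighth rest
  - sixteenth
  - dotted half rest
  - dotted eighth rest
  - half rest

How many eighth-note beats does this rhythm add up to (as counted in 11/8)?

One eighth-note beat = 2 sixteenth notes.
In sixteenth notes: eighth rest = 2; dotted quarter rest = 6; dotted eighth rest = 3; sixteenth = 1; dotted half rest = 12; dotted eighth rest = 3; half rest = 8.
Adding: 2 + 6 + 3 + 1 + 12 + 3 + 8 = 35.
35 ÷ 2 = 17.5 beats.

17.5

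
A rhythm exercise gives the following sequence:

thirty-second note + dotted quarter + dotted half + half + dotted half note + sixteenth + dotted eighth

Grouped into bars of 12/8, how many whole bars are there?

1

One bar of 12/8 = 48 thirty-second notes.
Convert each value to thirty-second notes: thirty-second note = 1; dotted quarter = 12; dotted half = 24; half = 16; dotted half note = 24; sixteenth = 2; dotted eighth = 6.
Sum: 1 + 12 + 24 + 16 + 24 + 2 + 6 = 85.
85 ÷ 48 = 1 complete bar with 37 left over.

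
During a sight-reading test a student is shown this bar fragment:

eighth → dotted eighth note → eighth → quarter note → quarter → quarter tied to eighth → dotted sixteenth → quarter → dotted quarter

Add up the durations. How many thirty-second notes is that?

Working in thirty-second notes: eighth = 4; dotted eighth note = 6; eighth = 4; quarter note = 8; quarter = 8; quarter tied to eighth (quarter + eighth) = 12; dotted sixteenth = 3; quarter = 8; dotted quarter = 12.
Sum: 4 + 6 + 4 + 8 + 8 + 12 + 3 + 8 + 12 = 65 thirty-second notes.

65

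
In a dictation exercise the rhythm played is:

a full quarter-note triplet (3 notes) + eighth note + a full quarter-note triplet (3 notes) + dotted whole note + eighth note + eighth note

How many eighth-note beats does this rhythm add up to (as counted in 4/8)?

One eighth-note beat = 2 sixteenth notes.
Convert each value to sixteenth notes: a full quarter-note triplet (3 notes) (three triplet quarters span one half) = 8; eighth note = 2; a full quarter-note triplet (3 notes) (three triplet quarters span one half) = 8; dotted whole note = 24; eighth note = 2; eighth note = 2.
Sum: 8 + 2 + 8 + 24 + 2 + 2 = 46.
46 ÷ 2 = 23 beats.

23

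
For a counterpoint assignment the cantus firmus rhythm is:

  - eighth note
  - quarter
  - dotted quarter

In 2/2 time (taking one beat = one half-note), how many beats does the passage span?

One half-note beat = 4 eighth notes.
Convert each value to eighth notes: eighth note = 1; quarter = 2; dotted quarter = 3.
Sum: 1 + 2 + 3 = 6.
6 ÷ 4 = 1.5 beats.

1.5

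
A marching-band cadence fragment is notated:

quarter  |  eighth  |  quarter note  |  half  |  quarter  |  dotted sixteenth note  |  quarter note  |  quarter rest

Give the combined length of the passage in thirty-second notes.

Working in thirty-second notes: quarter = 8; eighth = 4; quarter note = 8; half = 16; quarter = 8; dotted sixteenth note = 3; quarter note = 8; quarter rest = 8.
Total: 8 + 4 + 8 + 16 + 8 + 3 + 8 + 8 = 63 thirty-second notes.

63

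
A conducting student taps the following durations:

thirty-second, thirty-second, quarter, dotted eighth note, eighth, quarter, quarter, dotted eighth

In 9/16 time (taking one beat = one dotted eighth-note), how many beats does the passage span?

7

One dotted eighth-note beat = 6 thirty-second notes.
Working in thirty-second notes: thirty-second = 1; thirty-second = 1; quarter = 8; dotted eighth note = 6; eighth = 4; quarter = 8; quarter = 8; dotted eighth = 6.
Sum: 1 + 1 + 8 + 6 + 4 + 8 + 8 + 6 = 42.
42 ÷ 6 = 7 beats.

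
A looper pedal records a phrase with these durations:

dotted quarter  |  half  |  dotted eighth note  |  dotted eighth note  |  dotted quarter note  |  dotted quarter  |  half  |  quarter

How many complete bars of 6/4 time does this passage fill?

1

One bar of 6/4 = 24 sixteenth notes.
Each duration in sixteenth notes: dotted quarter = 6; half = 8; dotted eighth note = 3; dotted eighth note = 3; dotted quarter note = 6; dotted quarter = 6; half = 8; quarter = 4.
Sum: 6 + 8 + 3 + 3 + 6 + 6 + 8 + 4 = 44.
44 ÷ 24 = 1 complete bar with 20 left over.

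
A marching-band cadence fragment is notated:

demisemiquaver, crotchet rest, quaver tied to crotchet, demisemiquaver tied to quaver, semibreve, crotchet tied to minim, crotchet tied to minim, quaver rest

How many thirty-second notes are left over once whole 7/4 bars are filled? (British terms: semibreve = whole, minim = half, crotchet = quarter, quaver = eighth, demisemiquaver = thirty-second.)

One bar of 7/4 = 56 thirty-second notes.
Convert each value to thirty-second notes: demisemiquaver = 1; crotchet rest = 8; quaver tied to crotchet (quaver + crotchet) = 12; demisemiquaver tied to quaver (demisemiquaver + quaver) = 5; semibreve = 32; crotchet tied to minim (crotchet + minim) = 24; crotchet tied to minim (crotchet + minim) = 24; quaver rest = 4.
Total: 1 + 8 + 12 + 5 + 32 + 24 + 24 + 4 = 110.
110 ÷ 56 = 1 complete bar with 54 thirty-second notes remaining.

54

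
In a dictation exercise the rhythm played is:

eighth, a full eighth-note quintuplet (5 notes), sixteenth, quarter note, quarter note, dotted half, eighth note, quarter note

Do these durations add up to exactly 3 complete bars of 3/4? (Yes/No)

One bar of 3/4 = 12 sixteenth notes, so 3 bars = 36.
Each duration in sixteenth notes: eighth = 2; a full eighth-note quintuplet (5 notes) (five quintuplet eighths span one half) = 8; sixteenth = 1; quarter note = 4; quarter note = 4; dotted half = 12; eighth note = 2; quarter note = 4.
Adding: 2 + 8 + 1 + 4 + 4 + 12 + 2 + 4 = 37.
37 exceeds 36, so the answer is No.

No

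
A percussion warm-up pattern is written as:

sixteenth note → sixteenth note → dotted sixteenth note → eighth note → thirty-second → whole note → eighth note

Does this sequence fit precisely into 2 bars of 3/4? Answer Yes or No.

One bar of 3/4 = 24 thirty-second notes, so 2 bars = 48.
Express everything in thirty-second notes: sixteenth note = 2; sixteenth note = 2; dotted sixteenth note = 3; eighth note = 4; thirty-second = 1; whole note = 32; eighth note = 4.
Total: 2 + 2 + 3 + 4 + 1 + 32 + 4 = 48.
48 equals 48, so the answer is Yes.

Yes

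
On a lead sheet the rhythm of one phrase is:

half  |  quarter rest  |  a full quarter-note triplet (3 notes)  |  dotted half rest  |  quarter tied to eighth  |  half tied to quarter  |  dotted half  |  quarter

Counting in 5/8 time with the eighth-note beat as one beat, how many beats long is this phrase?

One eighth-note beat = 2 sixteenth notes.
Convert each value to sixteenth notes: half = 8; quarter rest = 4; a full quarter-note triplet (3 notes) (three triplet quarters span one half) = 8; dotted half rest = 12; quarter tied to eighth (quarter + eighth) = 6; half tied to quarter (half + quarter) = 12; dotted half = 12; quarter = 4.
Total: 8 + 4 + 8 + 12 + 6 + 12 + 12 + 4 = 66.
66 ÷ 2 = 33 beats.

33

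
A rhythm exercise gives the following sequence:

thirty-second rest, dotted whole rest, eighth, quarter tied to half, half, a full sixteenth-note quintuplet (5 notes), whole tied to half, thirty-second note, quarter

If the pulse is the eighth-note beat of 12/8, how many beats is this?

39.5

One eighth-note beat = 4 thirty-second notes.
Convert each value to thirty-second notes: thirty-second rest = 1; dotted whole rest = 48; eighth = 4; quarter tied to half (quarter + half) = 24; half = 16; a full sixteenth-note quintuplet (5 notes) (five quintuplet sixteenths span one quarter) = 8; whole tied to half (whole + half) = 48; thirty-second note = 1; quarter = 8.
Sum: 1 + 48 + 4 + 24 + 16 + 8 + 48 + 1 + 8 = 158.
158 ÷ 4 = 39.5 beats.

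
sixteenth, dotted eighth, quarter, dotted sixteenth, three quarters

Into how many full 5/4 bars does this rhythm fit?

One bar of 5/4 = 40 thirty-second notes.
Express everything in thirty-second notes: sixteenth = 2; dotted eighth = 6; quarter = 8; dotted sixteenth = 3; quarter = 8; quarter = 8; quarter = 8.
Sum: 2 + 6 + 8 + 3 + 8 + 8 + 8 = 43.
43 ÷ 40 = 1 complete bar with 3 left over.

1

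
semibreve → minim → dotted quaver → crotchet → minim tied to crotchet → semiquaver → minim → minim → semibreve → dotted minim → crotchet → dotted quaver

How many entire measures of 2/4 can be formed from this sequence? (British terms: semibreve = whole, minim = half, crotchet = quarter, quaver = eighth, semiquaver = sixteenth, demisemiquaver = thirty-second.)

11

One bar of 2/4 = 8 sixteenth notes.
Each duration in sixteenth notes: semibreve = 16; minim = 8; dotted quaver = 3; crotchet = 4; minim tied to crotchet (minim + crotchet) = 12; semiquaver = 1; minim = 8; minim = 8; semibreve = 16; dotted minim = 12; crotchet = 4; dotted quaver = 3.
Altogether 16 + 8 + 3 + 4 + 12 + 1 + 8 + 8 + 16 + 12 + 4 + 3 = 95.
95 ÷ 8 = 11 complete bars with 7 left over.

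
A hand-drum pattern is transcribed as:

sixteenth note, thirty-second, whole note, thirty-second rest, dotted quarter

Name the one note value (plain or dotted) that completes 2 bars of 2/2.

half note

2 bars of 2/2 = 64 thirty-second notes.
Each duration in thirty-second notes: sixteenth note = 2; thirty-second = 1; whole note = 32; thirty-second rest = 1; dotted quarter = 12.
Sum: 2 + 1 + 32 + 1 + 12 = 48.
Remaining: 64 − 48 = 16 thirty-second notes, which is a half note.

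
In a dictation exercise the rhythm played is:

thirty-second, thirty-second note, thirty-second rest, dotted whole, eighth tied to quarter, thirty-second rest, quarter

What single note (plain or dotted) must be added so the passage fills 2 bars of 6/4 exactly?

dotted half note

2 bars of 6/4 = 96 thirty-second notes.
In thirty-second notes: thirty-second = 1; thirty-second note = 1; thirty-second rest = 1; dotted whole = 48; eighth tied to quarter (eighth + quarter) = 12; thirty-second rest = 1; quarter = 8.
Altogether 1 + 1 + 1 + 48 + 12 + 1 + 8 = 72.
Remaining: 96 − 72 = 24 thirty-second notes, which is a dotted half note.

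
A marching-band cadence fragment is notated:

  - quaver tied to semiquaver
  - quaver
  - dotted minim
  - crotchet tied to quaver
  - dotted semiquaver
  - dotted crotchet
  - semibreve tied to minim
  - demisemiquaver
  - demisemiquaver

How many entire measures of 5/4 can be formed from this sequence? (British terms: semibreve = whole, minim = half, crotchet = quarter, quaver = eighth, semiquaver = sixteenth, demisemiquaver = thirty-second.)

One bar of 5/4 = 40 thirty-second notes.
In thirty-second notes: quaver tied to semiquaver (quaver + semiquaver) = 6; quaver = 4; dotted minim = 24; crotchet tied to quaver (crotchet + quaver) = 12; dotted semiquaver = 3; dotted crotchet = 12; semibreve tied to minim (semibreve + minim) = 48; demisemiquaver = 1; demisemiquaver = 1.
Sum: 6 + 4 + 24 + 12 + 3 + 12 + 48 + 1 + 1 = 111.
111 ÷ 40 = 2 complete bars with 31 left over.

2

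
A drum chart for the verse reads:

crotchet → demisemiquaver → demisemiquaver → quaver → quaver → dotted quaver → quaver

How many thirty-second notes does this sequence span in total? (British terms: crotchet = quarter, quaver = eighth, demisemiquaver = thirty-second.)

28

Express everything in thirty-second notes: crotchet = 8; demisemiquaver = 1; demisemiquaver = 1; quaver = 4; quaver = 4; dotted quaver = 6; quaver = 4.
Sum: 8 + 1 + 1 + 4 + 4 + 6 + 4 = 28 thirty-second notes.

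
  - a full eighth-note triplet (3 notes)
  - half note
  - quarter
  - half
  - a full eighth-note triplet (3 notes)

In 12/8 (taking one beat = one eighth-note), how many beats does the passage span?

14

One eighth-note beat = 2 sixteenth notes.
In sixteenth notes: a full eighth-note triplet (3 notes) (three triplet eighths span one quarter) = 4; half note = 8; quarter = 4; half = 8; a full eighth-note triplet (3 notes) (three triplet eighths span one quarter) = 4.
Sum: 4 + 8 + 4 + 8 + 4 = 28.
28 ÷ 2 = 14 beats.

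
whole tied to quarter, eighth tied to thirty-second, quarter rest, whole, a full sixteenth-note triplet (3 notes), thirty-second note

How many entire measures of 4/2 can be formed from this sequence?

1

One bar of 4/2 = 64 thirty-second notes.
In thirty-second notes: whole tied to quarter (whole + quarter) = 40; eighth tied to thirty-second (eighth + thirty-second) = 5; quarter rest = 8; whole = 32; a full sixteenth-note triplet (3 notes) (three triplet sixteenths span one eighth) = 4; thirty-second note = 1.
Sum: 40 + 5 + 8 + 32 + 4 + 1 = 90.
90 ÷ 64 = 1 complete bar with 26 left over.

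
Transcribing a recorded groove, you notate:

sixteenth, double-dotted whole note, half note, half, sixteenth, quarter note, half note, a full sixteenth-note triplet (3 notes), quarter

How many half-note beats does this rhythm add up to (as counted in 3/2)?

8

One half-note beat = 8 sixteenth notes.
In sixteenth notes: sixteenth = 1; double-dotted whole note = 28; half note = 8; half = 8; sixteenth = 1; quarter note = 4; half note = 8; a full sixteenth-note triplet (3 notes) (three triplet sixteenths span one eighth) = 2; quarter = 4.
Altogether 1 + 28 + 8 + 8 + 1 + 4 + 8 + 2 + 4 = 64.
64 ÷ 8 = 8 beats.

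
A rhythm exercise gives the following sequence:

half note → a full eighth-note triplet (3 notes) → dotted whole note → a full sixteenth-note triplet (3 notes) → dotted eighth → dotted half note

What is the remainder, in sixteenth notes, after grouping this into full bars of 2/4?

One bar of 2/4 = 8 sixteenth notes.
Convert each value to sixteenth notes: half note = 8; a full eighth-note triplet (3 notes) (three triplet eighths span one quarter) = 4; dotted whole note = 24; a full sixteenth-note triplet (3 notes) (three triplet sixteenths span one eighth) = 2; dotted eighth = 3; dotted half note = 12.
Adding: 8 + 4 + 24 + 2 + 3 + 12 = 53.
53 ÷ 8 = 6 complete bars with 5 sixteenth notes remaining.

5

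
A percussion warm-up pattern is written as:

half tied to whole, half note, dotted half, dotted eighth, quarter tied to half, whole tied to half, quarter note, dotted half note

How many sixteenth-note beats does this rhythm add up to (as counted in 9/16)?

99

One sixteenth-note beat = 2 thirty-second notes.
Working in thirty-second notes: half tied to whole (half + whole) = 48; half note = 16; dotted half = 24; dotted eighth = 6; quarter tied to half (quarter + half) = 24; whole tied to half (whole + half) = 48; quarter note = 8; dotted half note = 24.
Altogether 48 + 16 + 24 + 6 + 24 + 48 + 8 + 24 = 198.
198 ÷ 2 = 99 beats.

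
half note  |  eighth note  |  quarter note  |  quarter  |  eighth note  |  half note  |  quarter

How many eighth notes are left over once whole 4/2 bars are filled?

0

One bar of 4/2 = 16 eighth notes.
Convert each value to eighth notes: half note = 4; eighth note = 1; quarter note = 2; quarter = 2; eighth note = 1; half note = 4; quarter = 2.
Sum: 4 + 1 + 2 + 2 + 1 + 4 + 2 = 16.
16 ÷ 16 = 1 complete bar with 0 eighth notes remaining.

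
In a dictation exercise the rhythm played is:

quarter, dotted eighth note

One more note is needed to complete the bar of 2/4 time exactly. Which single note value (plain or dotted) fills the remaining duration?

The bar of 2/4 = 8 sixteenth notes.
Convert each value to sixteenth notes: quarter = 4; dotted eighth note = 3.
Adding: 4 + 3 = 7.
Remaining: 8 − 7 = 1 sixteenth note, which is a sixteenth note.

sixteenth note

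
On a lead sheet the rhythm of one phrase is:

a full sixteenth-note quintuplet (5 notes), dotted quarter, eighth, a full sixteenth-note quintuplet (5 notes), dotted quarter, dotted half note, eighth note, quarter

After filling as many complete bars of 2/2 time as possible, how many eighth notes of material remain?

One bar of 2/2 = 8 eighth notes.
Express everything in eighth notes: a full sixteenth-note quintuplet (5 notes) (five quintuplet sixteenths span one quarter) = 2; dotted quarter = 3; eighth = 1; a full sixteenth-note quintuplet (5 notes) (five quintuplet sixteenths span one quarter) = 2; dotted quarter = 3; dotted half note = 6; eighth note = 1; quarter = 2.
Total: 2 + 3 + 1 + 2 + 3 + 6 + 1 + 2 = 20.
20 ÷ 8 = 2 complete bars with 4 eighth notes remaining.

4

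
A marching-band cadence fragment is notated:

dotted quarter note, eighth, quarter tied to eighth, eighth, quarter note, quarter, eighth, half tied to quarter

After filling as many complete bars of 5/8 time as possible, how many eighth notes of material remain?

4

One bar of 5/8 = 5 eighth notes.
Express everything in eighth notes: dotted quarter note = 3; eighth = 1; quarter tied to eighth (quarter + eighth) = 3; eighth = 1; quarter note = 2; quarter = 2; eighth = 1; half tied to quarter (half + quarter) = 6.
Altogether 3 + 1 + 3 + 1 + 2 + 2 + 1 + 6 = 19.
19 ÷ 5 = 3 complete bars with 4 eighth notes remaining.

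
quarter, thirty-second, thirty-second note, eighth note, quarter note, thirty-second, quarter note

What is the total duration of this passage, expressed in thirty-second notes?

31

Each duration in thirty-second notes: quarter = 8; thirty-second = 1; thirty-second note = 1; eighth note = 4; quarter note = 8; thirty-second = 1; quarter note = 8.
Sum: 8 + 1 + 1 + 4 + 8 + 1 + 8 = 31 thirty-second notes.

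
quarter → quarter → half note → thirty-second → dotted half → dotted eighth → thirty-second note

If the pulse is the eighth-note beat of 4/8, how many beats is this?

16

One eighth-note beat = 4 thirty-second notes.
Working in thirty-second notes: quarter = 8; quarter = 8; half note = 16; thirty-second = 1; dotted half = 24; dotted eighth = 6; thirty-second note = 1.
Sum: 8 + 8 + 16 + 1 + 24 + 6 + 1 = 64.
64 ÷ 4 = 16 beats.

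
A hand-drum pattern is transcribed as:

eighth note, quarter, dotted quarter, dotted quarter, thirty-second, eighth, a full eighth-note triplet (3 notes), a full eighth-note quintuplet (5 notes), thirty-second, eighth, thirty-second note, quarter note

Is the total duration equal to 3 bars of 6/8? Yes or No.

No

One bar of 6/8 = 24 thirty-second notes, so 3 bars = 72.
In thirty-second notes: eighth note = 4; quarter = 8; dotted quarter = 12; dotted quarter = 12; thirty-second = 1; eighth = 4; a full eighth-note triplet (3 notes) (three triplet eighths span one quarter) = 8; a full eighth-note quintuplet (5 notes) (five quintuplet eighths span one half) = 16; thirty-second = 1; eighth = 4; thirty-second note = 1; quarter note = 8.
Adding: 4 + 8 + 12 + 12 + 1 + 4 + 8 + 16 + 1 + 4 + 1 + 8 = 79.
79 exceeds 72, so the answer is No.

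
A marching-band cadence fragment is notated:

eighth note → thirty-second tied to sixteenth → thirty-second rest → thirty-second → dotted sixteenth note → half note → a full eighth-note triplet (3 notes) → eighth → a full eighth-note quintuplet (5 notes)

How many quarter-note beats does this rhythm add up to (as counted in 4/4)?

7

One quarter-note beat = 8 thirty-second notes.
In thirty-second notes: eighth note = 4; thirty-second tied to sixteenth (thirty-second + sixteenth) = 3; thirty-second rest = 1; thirty-second = 1; dotted sixteenth note = 3; half note = 16; a full eighth-note triplet (3 notes) (three triplet eighths span one quarter) = 8; eighth = 4; a full eighth-note quintuplet (5 notes) (five quintuplet eighths span one half) = 16.
Adding: 4 + 3 + 1 + 1 + 3 + 16 + 8 + 4 + 16 = 56.
56 ÷ 8 = 7 beats.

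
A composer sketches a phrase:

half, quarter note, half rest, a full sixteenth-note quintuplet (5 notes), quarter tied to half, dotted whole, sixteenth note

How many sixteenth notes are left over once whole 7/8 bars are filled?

One bar of 7/8 = 14 sixteenth notes.
Convert each value to sixteenth notes: half = 8; quarter note = 4; half rest = 8; a full sixteenth-note quintuplet (5 notes) (five quintuplet sixteenths span one quarter) = 4; quarter tied to half (quarter + half) = 12; dotted whole = 24; sixteenth note = 1.
Sum: 8 + 4 + 8 + 4 + 12 + 24 + 1 = 61.
61 ÷ 14 = 4 complete bars with 5 sixteenth notes remaining.

5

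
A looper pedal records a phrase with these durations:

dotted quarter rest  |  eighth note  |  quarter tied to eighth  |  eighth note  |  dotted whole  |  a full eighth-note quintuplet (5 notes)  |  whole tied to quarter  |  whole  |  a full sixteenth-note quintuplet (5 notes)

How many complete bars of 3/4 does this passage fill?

7

One bar of 3/4 = 6 eighth notes.
Express everything in eighth notes: dotted quarter rest = 3; eighth note = 1; quarter tied to eighth (quarter + eighth) = 3; eighth note = 1; dotted whole = 12; a full eighth-note quintuplet (5 notes) (five quintuplet eighths span one half) = 4; whole tied to quarter (whole + quarter) = 10; whole = 8; a full sixteenth-note quintuplet (5 notes) (five quintuplet sixteenths span one quarter) = 2.
Altogether 3 + 1 + 3 + 1 + 12 + 4 + 10 + 8 + 2 = 44.
44 ÷ 6 = 7 complete bars with 2 left over.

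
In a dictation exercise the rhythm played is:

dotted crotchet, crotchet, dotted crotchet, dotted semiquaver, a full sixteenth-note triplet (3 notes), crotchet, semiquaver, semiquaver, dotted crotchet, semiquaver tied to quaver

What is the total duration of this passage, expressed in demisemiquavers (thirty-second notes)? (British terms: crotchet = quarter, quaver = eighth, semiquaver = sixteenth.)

Working in thirty-second notes: dotted crotchet = 12; crotchet = 8; dotted crotchet = 12; dotted semiquaver = 3; a full sixteenth-note triplet (3 notes) (three triplet sixteenths span one eighth) = 4; crotchet = 8; semiquaver = 2; semiquaver = 2; dotted crotchet = 12; semiquaver tied to quaver (semiquaver + quaver) = 6.
Altogether 12 + 8 + 12 + 3 + 4 + 8 + 2 + 2 + 12 + 6 = 69 thirty-second notes.

69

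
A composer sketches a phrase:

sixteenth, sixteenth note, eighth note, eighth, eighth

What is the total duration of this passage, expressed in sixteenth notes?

8

Working in sixteenth notes: sixteenth = 1; sixteenth note = 1; eighth note = 2; eighth = 2; eighth = 2.
Altogether 1 + 1 + 2 + 2 + 2 = 8 sixteenth notes.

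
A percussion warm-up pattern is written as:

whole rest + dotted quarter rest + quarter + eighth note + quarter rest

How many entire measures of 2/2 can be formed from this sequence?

One bar of 2/2 = 8 eighth notes.
Working in eighth notes: whole rest = 8; dotted quarter rest = 3; quarter = 2; eighth note = 1; quarter rest = 2.
Adding: 8 + 3 + 2 + 1 + 2 = 16.
16 ÷ 8 = 2 complete bars with 0 left over.

2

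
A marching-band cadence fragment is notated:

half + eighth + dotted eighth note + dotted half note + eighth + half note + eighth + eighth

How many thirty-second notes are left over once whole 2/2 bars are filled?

14

One bar of 2/2 = 16 sixteenth notes.
In sixteenth notes: half = 8; eighth = 2; dotted eighth note = 3; dotted half note = 12; eighth = 2; half note = 8; eighth = 2; eighth = 2.
Altogether 8 + 2 + 3 + 12 + 2 + 8 + 2 + 2 = 39.
39 ÷ 16 = 2 complete bars with 7 sixteenth notes remaining = 14 thirty-second notes.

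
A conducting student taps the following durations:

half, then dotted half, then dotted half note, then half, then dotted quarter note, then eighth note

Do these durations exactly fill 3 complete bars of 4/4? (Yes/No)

Yes

One bar of 4/4 = 8 eighth notes, so 3 bars = 24.
Working in eighth notes: half = 4; dotted half = 6; dotted half note = 6; half = 4; dotted quarter note = 3; eighth note = 1.
Total: 4 + 6 + 6 + 4 + 3 + 1 = 24.
24 equals 24, so the answer is Yes.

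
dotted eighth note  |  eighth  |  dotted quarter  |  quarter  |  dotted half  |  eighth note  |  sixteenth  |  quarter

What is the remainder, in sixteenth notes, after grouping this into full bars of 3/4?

10

One bar of 3/4 = 12 sixteenth notes.
Convert each value to sixteenth notes: dotted eighth note = 3; eighth = 2; dotted quarter = 6; quarter = 4; dotted half = 12; eighth note = 2; sixteenth = 1; quarter = 4.
Altogether 3 + 2 + 6 + 4 + 12 + 2 + 1 + 4 = 34.
34 ÷ 12 = 2 complete bars with 10 sixteenth notes remaining.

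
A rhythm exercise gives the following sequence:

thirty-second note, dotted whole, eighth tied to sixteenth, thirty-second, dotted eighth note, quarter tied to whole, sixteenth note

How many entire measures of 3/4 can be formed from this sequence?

4

One bar of 3/4 = 24 thirty-second notes.
Each duration in thirty-second notes: thirty-second note = 1; dotted whole = 48; eighth tied to sixteenth (eighth + sixteenth) = 6; thirty-second = 1; dotted eighth note = 6; quarter tied to whole (quarter + whole) = 40; sixteenth note = 2.
Adding: 1 + 48 + 6 + 1 + 6 + 40 + 2 = 104.
104 ÷ 24 = 4 complete bars with 8 left over.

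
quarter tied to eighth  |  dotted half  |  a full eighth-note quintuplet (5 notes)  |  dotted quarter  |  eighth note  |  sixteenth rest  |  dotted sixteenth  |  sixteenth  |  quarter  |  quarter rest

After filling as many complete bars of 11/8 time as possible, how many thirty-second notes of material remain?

3

One bar of 11/8 = 44 thirty-second notes.
Convert each value to thirty-second notes: quarter tied to eighth (quarter + eighth) = 12; dotted half = 24; a full eighth-note quintuplet (5 notes) (five quintuplet eighths span one half) = 16; dotted quarter = 12; eighth note = 4; sixteenth rest = 2; dotted sixteenth = 3; sixteenth = 2; quarter = 8; quarter rest = 8.
Total: 12 + 24 + 16 + 12 + 4 + 2 + 3 + 2 + 8 + 8 = 91.
91 ÷ 44 = 2 complete bars with 3 thirty-second notes remaining.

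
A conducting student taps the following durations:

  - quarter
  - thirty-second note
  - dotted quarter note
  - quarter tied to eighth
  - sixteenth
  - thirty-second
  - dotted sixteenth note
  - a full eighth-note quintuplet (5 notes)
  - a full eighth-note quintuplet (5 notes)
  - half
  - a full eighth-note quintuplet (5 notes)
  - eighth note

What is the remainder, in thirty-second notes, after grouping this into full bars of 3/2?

11

One bar of 3/2 = 48 thirty-second notes.
Convert each value to thirty-second notes: quarter = 8; thirty-second note = 1; dotted quarter note = 12; quarter tied to eighth (quarter + eighth) = 12; sixteenth = 2; thirty-second = 1; dotted sixteenth note = 3; a full eighth-note quintuplet (5 notes) (five quintuplet eighths span one half) = 16; a full eighth-note quintuplet (5 notes) (five quintuplet eighths span one half) = 16; half = 16; a full eighth-note quintuplet (5 notes) (five quintuplet eighths span one half) = 16; eighth note = 4.
Altogether 8 + 1 + 12 + 12 + 2 + 1 + 3 + 16 + 16 + 16 + 16 + 4 = 107.
107 ÷ 48 = 2 complete bars with 11 thirty-second notes remaining.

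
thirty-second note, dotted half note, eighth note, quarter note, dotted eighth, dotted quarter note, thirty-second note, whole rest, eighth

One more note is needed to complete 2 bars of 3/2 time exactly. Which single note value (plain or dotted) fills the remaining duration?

2 bars of 3/2 = 96 thirty-second notes.
In thirty-second notes: thirty-second note = 1; dotted half note = 24; eighth note = 4; quarter note = 8; dotted eighth = 6; dotted quarter note = 12; thirty-second note = 1; whole rest = 32; eighth = 4.
Adding: 1 + 24 + 4 + 8 + 6 + 12 + 1 + 32 + 4 = 92.
Remaining: 96 − 92 = 4 thirty-second notes, which is a eighth note.

eighth note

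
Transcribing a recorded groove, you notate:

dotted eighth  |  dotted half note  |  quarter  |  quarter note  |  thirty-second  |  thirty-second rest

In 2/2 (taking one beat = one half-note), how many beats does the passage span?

3

One half-note beat = 16 thirty-second notes.
Convert each value to thirty-second notes: dotted eighth = 6; dotted half note = 24; quarter = 8; quarter note = 8; thirty-second = 1; thirty-second rest = 1.
Total: 6 + 24 + 8 + 8 + 1 + 1 = 48.
48 ÷ 16 = 3 beats.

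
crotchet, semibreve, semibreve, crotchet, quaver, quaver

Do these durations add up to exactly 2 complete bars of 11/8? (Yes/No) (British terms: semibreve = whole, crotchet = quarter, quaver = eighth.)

Yes

One bar of 11/8 = 11 eighth notes, so 2 bars = 22.
Express everything in eighth notes: crotchet = 2; semibreve = 8; semibreve = 8; crotchet = 2; quaver = 1; quaver = 1.
Altogether 2 + 8 + 8 + 2 + 1 + 1 = 22.
22 equals 22, so the answer is Yes.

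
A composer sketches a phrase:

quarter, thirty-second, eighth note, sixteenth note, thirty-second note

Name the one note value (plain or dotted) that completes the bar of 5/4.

The bar of 5/4 = 40 thirty-second notes.
Working in thirty-second notes: quarter = 8; thirty-second = 1; eighth note = 4; sixteenth note = 2; thirty-second note = 1.
Sum: 8 + 1 + 4 + 2 + 1 = 16.
Remaining: 40 − 16 = 24 thirty-second notes, which is a dotted half note.

dotted half note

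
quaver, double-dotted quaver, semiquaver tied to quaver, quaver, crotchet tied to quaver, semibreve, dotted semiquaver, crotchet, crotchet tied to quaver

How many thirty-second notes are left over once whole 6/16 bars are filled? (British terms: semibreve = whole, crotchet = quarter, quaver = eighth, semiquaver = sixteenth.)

4

One bar of 6/16 = 12 thirty-second notes.
In thirty-second notes: quaver = 4; double-dotted quaver = 7; semiquaver tied to quaver (semiquaver + quaver) = 6; quaver = 4; crotchet tied to quaver (crotchet + quaver) = 12; semibreve = 32; dotted semiquaver = 3; crotchet = 8; crotchet tied to quaver (crotchet + quaver) = 12.
Sum: 4 + 7 + 6 + 4 + 12 + 32 + 3 + 8 + 12 = 88.
88 ÷ 12 = 7 complete bars with 4 thirty-second notes remaining.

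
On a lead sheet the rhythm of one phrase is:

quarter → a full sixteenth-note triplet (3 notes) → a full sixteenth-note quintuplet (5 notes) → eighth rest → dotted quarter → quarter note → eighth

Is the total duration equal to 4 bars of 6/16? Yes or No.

One bar of 6/16 = 3 eighth notes, so 4 bars = 12.
Express everything in eighth notes: quarter = 2; a full sixteenth-note triplet (3 notes) (three triplet sixteenths span one eighth) = 1; a full sixteenth-note quintuplet (5 notes) (five quintuplet sixteenths span one quarter) = 2; eighth rest = 1; dotted quarter = 3; quarter note = 2; eighth = 1.
Sum: 2 + 1 + 2 + 1 + 3 + 2 + 1 = 12.
12 equals 12, so the answer is Yes.

Yes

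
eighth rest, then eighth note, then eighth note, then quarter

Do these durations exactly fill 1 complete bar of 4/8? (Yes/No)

No

One bar of 4/8 = 4 eighth notes.
Working in eighth notes: eighth rest = 1; eighth note = 1; eighth note = 1; quarter = 2.
Total: 1 + 1 + 1 + 2 = 5.
5 exceeds 4, so the answer is No.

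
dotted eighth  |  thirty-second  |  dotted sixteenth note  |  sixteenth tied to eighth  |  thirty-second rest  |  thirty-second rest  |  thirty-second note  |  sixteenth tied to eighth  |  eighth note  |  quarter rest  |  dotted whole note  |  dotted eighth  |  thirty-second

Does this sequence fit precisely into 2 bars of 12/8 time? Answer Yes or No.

No

One bar of 12/8 = 48 thirty-second notes, so 2 bars = 96.
Convert each value to thirty-second notes: dotted eighth = 6; thirty-second = 1; dotted sixteenth note = 3; sixteenth tied to eighth (sixteenth + eighth) = 6; thirty-second rest = 1; thirty-second rest = 1; thirty-second note = 1; sixteenth tied to eighth (sixteenth + eighth) = 6; eighth note = 4; quarter rest = 8; dotted whole note = 48; dotted eighth = 6; thirty-second = 1.
Sum: 6 + 1 + 3 + 6 + 1 + 1 + 1 + 6 + 4 + 8 + 48 + 6 + 1 = 92.
92 falls short of 96, so the answer is No.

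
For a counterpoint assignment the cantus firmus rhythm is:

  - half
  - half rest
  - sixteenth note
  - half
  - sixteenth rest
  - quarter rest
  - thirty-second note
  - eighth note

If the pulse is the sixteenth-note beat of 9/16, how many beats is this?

One sixteenth-note beat = 2 thirty-second notes.
Working in thirty-second notes: half = 16; half rest = 16; sixteenth note = 2; half = 16; sixteenth rest = 2; quarter rest = 8; thirty-second note = 1; eighth note = 4.
Sum: 16 + 16 + 2 + 16 + 2 + 8 + 1 + 4 = 65.
65 ÷ 2 = 32.5 beats.

32.5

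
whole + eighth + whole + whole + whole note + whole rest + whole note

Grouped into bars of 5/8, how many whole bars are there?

9

One bar of 5/8 = 5 eighth notes.
Each duration in eighth notes: whole = 8; eighth = 1; whole = 8; whole = 8; whole note = 8; whole rest = 8; whole note = 8.
Total: 8 + 1 + 8 + 8 + 8 + 8 + 8 = 49.
49 ÷ 5 = 9 complete bars with 4 left over.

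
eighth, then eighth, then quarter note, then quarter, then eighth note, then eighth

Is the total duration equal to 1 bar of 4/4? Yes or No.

One bar of 4/4 = 8 eighth notes.
Working in eighth notes: eighth = 1; eighth = 1; quarter note = 2; quarter = 2; eighth note = 1; eighth = 1.
Total: 1 + 1 + 2 + 2 + 1 + 1 = 8.
8 equals 8, so the answer is Yes.

Yes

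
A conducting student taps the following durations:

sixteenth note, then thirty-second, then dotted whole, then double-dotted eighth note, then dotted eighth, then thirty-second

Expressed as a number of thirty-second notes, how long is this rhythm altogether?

65

In thirty-second notes: sixteenth note = 2; thirty-second = 1; dotted whole = 48; double-dotted eighth note = 7; dotted eighth = 6; thirty-second = 1.
Total: 2 + 1 + 48 + 7 + 6 + 1 = 65 thirty-second notes.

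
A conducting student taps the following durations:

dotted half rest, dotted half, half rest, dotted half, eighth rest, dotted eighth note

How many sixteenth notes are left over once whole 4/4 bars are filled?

1

One bar of 4/4 = 16 sixteenth notes.
Express everything in sixteenth notes: dotted half rest = 12; dotted half = 12; half rest = 8; dotted half = 12; eighth rest = 2; dotted eighth note = 3.
Adding: 12 + 12 + 8 + 12 + 2 + 3 = 49.
49 ÷ 16 = 3 complete bars with 1 sixteenth note remaining.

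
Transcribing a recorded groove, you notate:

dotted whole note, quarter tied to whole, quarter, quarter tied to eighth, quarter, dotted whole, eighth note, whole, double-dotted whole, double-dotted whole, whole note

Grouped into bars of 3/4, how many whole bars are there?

One bar of 3/4 = 6 eighth notes.
In eighth notes: dotted whole note = 12; quarter tied to whole (quarter + whole) = 10; quarter = 2; quarter tied to eighth (quarter + eighth) = 3; quarter = 2; dotted whole = 12; eighth note = 1; whole = 8; double-dotted whole = 14; double-dotted whole = 14; whole note = 8.
Sum: 12 + 10 + 2 + 3 + 2 + 12 + 1 + 8 + 14 + 14 + 8 = 86.
86 ÷ 6 = 14 complete bars with 2 left over.

14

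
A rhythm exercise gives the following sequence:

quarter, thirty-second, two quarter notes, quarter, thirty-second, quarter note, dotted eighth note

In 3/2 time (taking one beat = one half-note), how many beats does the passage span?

3

One half-note beat = 16 thirty-second notes.
In thirty-second notes: quarter = 8; thirty-second = 1; quarter note = 8; quarter note = 8; quarter = 8; thirty-second = 1; quarter note = 8; dotted eighth note = 6.
Altogether 8 + 1 + 8 + 8 + 8 + 1 + 8 + 6 = 48.
48 ÷ 16 = 3 beats.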